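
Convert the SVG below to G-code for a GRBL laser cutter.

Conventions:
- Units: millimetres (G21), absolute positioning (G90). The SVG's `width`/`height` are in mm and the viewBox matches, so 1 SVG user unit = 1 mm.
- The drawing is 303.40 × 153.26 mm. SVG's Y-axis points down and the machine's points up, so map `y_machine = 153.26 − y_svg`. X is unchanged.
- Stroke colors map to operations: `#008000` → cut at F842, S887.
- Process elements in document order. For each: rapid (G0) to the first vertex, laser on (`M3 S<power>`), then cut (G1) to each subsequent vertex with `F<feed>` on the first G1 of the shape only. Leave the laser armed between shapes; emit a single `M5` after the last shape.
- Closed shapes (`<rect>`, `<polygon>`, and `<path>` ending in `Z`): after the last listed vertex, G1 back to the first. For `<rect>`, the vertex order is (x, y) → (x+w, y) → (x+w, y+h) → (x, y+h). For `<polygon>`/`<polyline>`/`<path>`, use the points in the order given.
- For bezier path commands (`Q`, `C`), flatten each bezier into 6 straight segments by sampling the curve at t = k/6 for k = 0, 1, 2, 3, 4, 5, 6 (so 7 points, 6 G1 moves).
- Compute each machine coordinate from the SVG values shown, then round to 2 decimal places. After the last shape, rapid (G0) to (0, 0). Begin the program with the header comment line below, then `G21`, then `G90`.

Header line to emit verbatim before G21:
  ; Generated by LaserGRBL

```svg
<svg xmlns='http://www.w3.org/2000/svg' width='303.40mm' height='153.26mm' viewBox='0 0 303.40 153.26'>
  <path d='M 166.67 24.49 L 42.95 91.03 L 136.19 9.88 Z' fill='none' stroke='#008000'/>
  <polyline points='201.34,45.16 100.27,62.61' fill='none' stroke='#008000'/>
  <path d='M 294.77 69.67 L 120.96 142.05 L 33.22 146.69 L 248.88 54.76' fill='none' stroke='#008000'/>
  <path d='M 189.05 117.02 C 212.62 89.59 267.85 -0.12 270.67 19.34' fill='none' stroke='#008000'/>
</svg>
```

1 u = 1 mm; y_m = 153.26 − y.

[1] `<path>` closed polygon, #008000→cut S887 F842: (166.67,128.77) → (42.95,62.23) → (136.19,143.38) → (166.67,128.77) (closed)

[2] `<polyline>` line segment, #008000→cut S887 F842: (201.34,108.10) → (100.27,90.65)

[3] `<path>` open polyline, #008000→cut S887 F842: (294.77,83.59) → (120.96,11.21) → (33.22,6.57) → (248.88,98.50)

[4] `<path>` cubic bezier, #008000→cut S887 F842: (189.05,36.24) → (203.08,54.35) → (220.06,78.08) → (237.64,102.66) → (253.49,123.34) → (265.28,135.35) → (270.67,133.92)

; Generated by LaserGRBL
G21
G90
G0 X166.67 Y128.77
M3 S887
G1 X42.95 Y62.23 F842
G1 X136.19 Y143.38
G1 X166.67 Y128.77
G0 X201.34 Y108.10
M3 S887
G1 X100.27 Y90.65 F842
G0 X294.77 Y83.59
M3 S887
G1 X120.96 Y11.21 F842
G1 X33.22 Y6.57
G1 X248.88 Y98.50
G0 X189.05 Y36.24
M3 S887
G1 X203.08 Y54.35 F842
G1 X220.06 Y78.08
G1 X237.64 Y102.66
G1 X253.49 Y123.34
G1 X265.28 Y135.35
G1 X270.67 Y133.92
M5
G0 X0.00 Y0.00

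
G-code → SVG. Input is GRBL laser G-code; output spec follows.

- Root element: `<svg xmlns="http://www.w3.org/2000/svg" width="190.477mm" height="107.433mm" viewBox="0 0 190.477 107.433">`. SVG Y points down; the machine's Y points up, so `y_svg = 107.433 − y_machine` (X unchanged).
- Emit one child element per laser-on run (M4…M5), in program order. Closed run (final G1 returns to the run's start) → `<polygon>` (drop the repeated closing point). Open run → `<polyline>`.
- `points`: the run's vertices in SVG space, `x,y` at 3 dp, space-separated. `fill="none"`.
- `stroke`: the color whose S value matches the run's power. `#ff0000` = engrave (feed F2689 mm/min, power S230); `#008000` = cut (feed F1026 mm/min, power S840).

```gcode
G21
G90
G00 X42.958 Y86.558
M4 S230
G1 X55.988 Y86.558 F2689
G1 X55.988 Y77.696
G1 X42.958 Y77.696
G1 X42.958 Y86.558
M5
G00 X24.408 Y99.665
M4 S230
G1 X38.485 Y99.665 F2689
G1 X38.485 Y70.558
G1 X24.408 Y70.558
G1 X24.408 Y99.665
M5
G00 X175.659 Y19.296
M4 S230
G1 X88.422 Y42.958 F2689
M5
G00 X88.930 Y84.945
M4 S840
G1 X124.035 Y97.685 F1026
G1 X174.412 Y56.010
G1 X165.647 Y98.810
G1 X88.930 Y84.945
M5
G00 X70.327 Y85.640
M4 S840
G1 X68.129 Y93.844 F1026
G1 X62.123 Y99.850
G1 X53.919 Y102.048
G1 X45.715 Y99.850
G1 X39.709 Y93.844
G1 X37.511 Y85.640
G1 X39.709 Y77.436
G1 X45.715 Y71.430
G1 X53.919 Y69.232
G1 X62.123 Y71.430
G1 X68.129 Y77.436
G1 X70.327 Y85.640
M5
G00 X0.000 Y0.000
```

Machine Y-up, SVG Y-down with viewBox height 107.433, so y_svg = 107.433 − y_machine; X carries over.

Run 1: power S230 maps to stroke `#ff0000` (engrave). The run returns to its start, so emit a `<polygon>` with points (Y-flipped): 42.958,20.875 55.988,20.875 55.988,29.737 42.958,29.737.

Run 2: the run's S230 means `#ff0000` (engrave). The run returns to its start, so emit a `<polygon>` with points (Y-flipped): 24.408,7.768 38.485,7.768 38.485,36.875 24.408,36.875.

Run 3: S230 ⇒ engrave layer `#ff0000`. The run is open, so emit a `<polyline>` with points (Y-flipped): 175.659,88.137 88.422,64.475.

Run 4: power S840 maps to stroke `#008000` (cut). The run returns to its start, so emit a `<polygon>` with points (Y-flipped): 88.930,22.488 124.035,9.748 174.412,51.423 165.647,8.623.

Run 5: S840 ⇒ cut layer `#008000`. The run returns to its start, so emit a `<polygon>` with points (Y-flipped): 70.327,21.793 68.129,13.589 62.123,7.583 53.919,5.385 45.715,7.583 39.709,13.589 37.511,21.793 39.709,29.997 45.715,36.003 53.919,38.201 62.123,36.003 68.129,29.997.

<svg xmlns="http://www.w3.org/2000/svg" width="190.477mm" height="107.433mm" viewBox="0 0 190.477 107.433">
  <polygon points="42.958,20.875 55.988,20.875 55.988,29.737 42.958,29.737" fill="none" stroke="#ff0000"/>
  <polygon points="24.408,7.768 38.485,7.768 38.485,36.875 24.408,36.875" fill="none" stroke="#ff0000"/>
  <polyline points="175.659,88.137 88.422,64.475" fill="none" stroke="#ff0000"/>
  <polygon points="88.930,22.488 124.035,9.748 174.412,51.423 165.647,8.623" fill="none" stroke="#008000"/>
  <polygon points="70.327,21.793 68.129,13.589 62.123,7.583 53.919,5.385 45.715,7.583 39.709,13.589 37.511,21.793 39.709,29.997 45.715,36.003 53.919,38.201 62.123,36.003 68.129,29.997" fill="none" stroke="#008000"/>
</svg>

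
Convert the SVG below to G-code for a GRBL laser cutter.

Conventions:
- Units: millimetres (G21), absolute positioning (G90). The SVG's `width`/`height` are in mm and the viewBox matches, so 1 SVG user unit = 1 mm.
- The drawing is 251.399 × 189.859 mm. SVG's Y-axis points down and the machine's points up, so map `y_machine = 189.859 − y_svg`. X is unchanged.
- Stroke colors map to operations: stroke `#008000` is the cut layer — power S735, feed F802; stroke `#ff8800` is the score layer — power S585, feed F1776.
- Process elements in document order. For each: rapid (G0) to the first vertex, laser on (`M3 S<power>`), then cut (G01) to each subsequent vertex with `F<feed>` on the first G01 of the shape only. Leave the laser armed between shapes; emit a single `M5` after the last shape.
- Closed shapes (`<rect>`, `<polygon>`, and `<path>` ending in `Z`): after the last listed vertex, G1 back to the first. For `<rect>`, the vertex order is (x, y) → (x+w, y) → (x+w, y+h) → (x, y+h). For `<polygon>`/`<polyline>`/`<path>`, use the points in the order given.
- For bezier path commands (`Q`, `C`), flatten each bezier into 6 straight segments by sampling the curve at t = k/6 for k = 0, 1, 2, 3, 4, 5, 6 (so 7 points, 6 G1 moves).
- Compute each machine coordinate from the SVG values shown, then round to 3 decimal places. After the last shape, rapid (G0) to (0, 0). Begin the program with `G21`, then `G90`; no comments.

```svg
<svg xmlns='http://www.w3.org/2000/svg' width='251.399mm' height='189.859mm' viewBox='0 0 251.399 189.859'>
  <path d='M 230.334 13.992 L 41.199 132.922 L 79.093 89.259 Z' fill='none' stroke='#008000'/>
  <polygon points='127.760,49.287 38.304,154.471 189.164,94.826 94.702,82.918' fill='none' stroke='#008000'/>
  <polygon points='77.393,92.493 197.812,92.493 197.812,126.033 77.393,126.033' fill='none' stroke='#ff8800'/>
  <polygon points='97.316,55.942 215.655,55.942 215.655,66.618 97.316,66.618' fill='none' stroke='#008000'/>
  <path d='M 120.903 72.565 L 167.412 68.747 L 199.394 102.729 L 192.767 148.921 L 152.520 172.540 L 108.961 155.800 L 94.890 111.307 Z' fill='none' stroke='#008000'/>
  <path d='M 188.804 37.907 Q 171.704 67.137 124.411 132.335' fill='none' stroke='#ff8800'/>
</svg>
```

G21
G90
G0 X230.334 Y175.867
M3 S735
G01 X41.199 Y56.937 F802
G01 X79.093 Y100.600
G01 X230.334 Y175.867
G0 X127.760 Y140.572
M3 S735
G01 X38.304 Y35.388 F802
G01 X189.164 Y95.033
G01 X94.702 Y106.941
G01 X127.760 Y140.572
G0 X77.393 Y97.366
M3 S585
G01 X197.812 Y97.366 F1776
G01 X197.812 Y63.826
G01 X77.393 Y63.826
G01 X77.393 Y97.366
G0 X97.316 Y133.917
M3 S735
G01 X215.655 Y133.917 F802
G01 X215.655 Y123.241
G01 X97.316 Y123.241
G01 X97.316 Y133.917
G0 X120.903 Y117.294
M3 S735
G01 X167.412 Y121.112 F802
G01 X199.394 Y87.130
G01 X192.767 Y40.938
G01 X152.520 Y17.319
G01 X108.961 Y34.059
G01 X94.890 Y78.552
G01 X120.903 Y117.294
G0 X188.804 Y151.952
M3 S585
G01 X182.265 Y141.210 F1776
G01 X174.049 Y128.469
G01 X164.156 Y113.730
G01 X152.585 Y96.993
G01 X139.337 Y78.258
G01 X124.411 Y57.524
M5
G0 X0.000 Y0.000

1 u = 1 mm; y_m = 189.859 − y.

[1] `<path>` closed polygon, #008000→cut S735 F802: (230.334,175.867) → (41.199,56.937) → (79.093,100.600) → (230.334,175.867) (closed)

[2] `<polygon>` closed polygon, #008000→cut S735 F802: (127.760,140.572) → (38.304,35.388) → (189.164,95.033) → (94.702,106.941) → (127.760,140.572) (closed)

[3] `<polygon>` rectangle, #ff8800→score S585 F1776: (77.393,97.366) → (197.812,97.366) → (197.812,63.826) → (77.393,63.826) → (77.393,97.366) (closed)

[4] `<polygon>` rectangle, #008000→cut S735 F802: (97.316,133.917) → (215.655,133.917) → (215.655,123.241) → (97.316,123.241) → (97.316,133.917) (closed)

[5] `<path>` regular polygon, #008000→cut S735 F802: (120.903,117.294) → (167.412,121.112) → (199.394,87.130) → (192.767,40.938) → (152.520,17.319) → (108.961,34.059) → (94.890,78.552) → (120.903,117.294) (closed)

[6] `<path>` quadratic bezier, #ff8800→score S585 F1776: (188.804,151.952) → (182.265,141.210) → (174.049,128.469) → (164.156,113.730) → (152.585,96.993) → (139.337,78.258) → (124.411,57.524)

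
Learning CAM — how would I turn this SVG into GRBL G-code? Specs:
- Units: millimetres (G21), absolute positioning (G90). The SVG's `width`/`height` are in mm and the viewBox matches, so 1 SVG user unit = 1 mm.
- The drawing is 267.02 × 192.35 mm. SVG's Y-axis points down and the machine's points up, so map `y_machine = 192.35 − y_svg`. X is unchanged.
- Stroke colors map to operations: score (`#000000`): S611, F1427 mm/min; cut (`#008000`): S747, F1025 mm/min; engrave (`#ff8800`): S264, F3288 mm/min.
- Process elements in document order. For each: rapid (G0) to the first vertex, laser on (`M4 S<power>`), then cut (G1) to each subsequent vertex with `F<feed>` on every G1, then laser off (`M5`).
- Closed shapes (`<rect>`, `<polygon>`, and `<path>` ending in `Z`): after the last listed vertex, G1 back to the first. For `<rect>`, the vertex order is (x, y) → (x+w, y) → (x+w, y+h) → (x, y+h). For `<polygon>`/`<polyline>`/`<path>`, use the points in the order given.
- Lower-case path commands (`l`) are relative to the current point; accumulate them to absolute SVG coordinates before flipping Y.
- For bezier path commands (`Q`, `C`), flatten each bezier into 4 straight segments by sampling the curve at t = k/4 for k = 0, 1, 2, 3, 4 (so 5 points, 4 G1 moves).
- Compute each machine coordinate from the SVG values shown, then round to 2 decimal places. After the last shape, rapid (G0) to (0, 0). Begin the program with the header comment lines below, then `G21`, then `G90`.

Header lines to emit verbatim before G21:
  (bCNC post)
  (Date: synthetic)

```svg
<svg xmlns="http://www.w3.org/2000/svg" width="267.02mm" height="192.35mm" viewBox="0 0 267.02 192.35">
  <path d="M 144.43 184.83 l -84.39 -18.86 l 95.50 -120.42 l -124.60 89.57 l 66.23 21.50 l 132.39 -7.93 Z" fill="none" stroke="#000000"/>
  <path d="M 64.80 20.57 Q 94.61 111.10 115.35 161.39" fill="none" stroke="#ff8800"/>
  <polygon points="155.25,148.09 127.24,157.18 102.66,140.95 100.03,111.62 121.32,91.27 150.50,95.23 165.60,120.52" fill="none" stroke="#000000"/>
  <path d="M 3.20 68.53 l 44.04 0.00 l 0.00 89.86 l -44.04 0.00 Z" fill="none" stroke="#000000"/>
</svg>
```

1 u = 1 mm; y_m = 192.35 − y.

[1] `<path>` closed polygon, #000000→score S611 F1427: (144.43,7.52) → (60.04,26.38) → (155.54,146.80) → (30.94,57.23) → (97.17,35.73) → (229.56,43.66) → (144.43,7.52) (closed)

[2] `<path>` quadratic bezier, #ff8800→engrave S264 F3288: (64.80,171.78) → (79.14,129.03) → (92.34,91.31) → (104.41,58.62) → (115.35,30.96)

[3] `<polygon>` regular polygon, #000000→score S611 F1427: (155.25,44.26) → (127.24,35.17) → (102.66,51.40) → (100.03,80.73) → (121.32,101.08) → (150.50,97.12) → (165.60,71.83) → (155.25,44.26) (closed)

[4] `<path>` rectangle, #000000→score S611 F1427: (3.20,123.82) → (47.24,123.82) → (47.24,33.96) → (3.20,33.96) → (3.20,123.82) (closed)

(bCNC post)
(Date: synthetic)
G21
G90
G0 X144.43 Y7.52
M4 S611
G1 X60.04 Y26.38 F1427
G1 X155.54 Y146.80 F1427
G1 X30.94 Y57.23 F1427
G1 X97.17 Y35.73 F1427
G1 X229.56 Y43.66 F1427
G1 X144.43 Y7.52 F1427
M5
G0 X64.80 Y171.78
M4 S264
G1 X79.14 Y129.03 F3288
G1 X92.34 Y91.31 F3288
G1 X104.41 Y58.62 F3288
G1 X115.35 Y30.96 F3288
M5
G0 X155.25 Y44.26
M4 S611
G1 X127.24 Y35.17 F1427
G1 X102.66 Y51.40 F1427
G1 X100.03 Y80.73 F1427
G1 X121.32 Y101.08 F1427
G1 X150.50 Y97.12 F1427
G1 X165.60 Y71.83 F1427
G1 X155.25 Y44.26 F1427
M5
G0 X3.20 Y123.82
M4 S611
G1 X47.24 Y123.82 F1427
G1 X47.24 Y33.96 F1427
G1 X3.20 Y33.96 F1427
G1 X3.20 Y123.82 F1427
M5
G0 X0.00 Y0.00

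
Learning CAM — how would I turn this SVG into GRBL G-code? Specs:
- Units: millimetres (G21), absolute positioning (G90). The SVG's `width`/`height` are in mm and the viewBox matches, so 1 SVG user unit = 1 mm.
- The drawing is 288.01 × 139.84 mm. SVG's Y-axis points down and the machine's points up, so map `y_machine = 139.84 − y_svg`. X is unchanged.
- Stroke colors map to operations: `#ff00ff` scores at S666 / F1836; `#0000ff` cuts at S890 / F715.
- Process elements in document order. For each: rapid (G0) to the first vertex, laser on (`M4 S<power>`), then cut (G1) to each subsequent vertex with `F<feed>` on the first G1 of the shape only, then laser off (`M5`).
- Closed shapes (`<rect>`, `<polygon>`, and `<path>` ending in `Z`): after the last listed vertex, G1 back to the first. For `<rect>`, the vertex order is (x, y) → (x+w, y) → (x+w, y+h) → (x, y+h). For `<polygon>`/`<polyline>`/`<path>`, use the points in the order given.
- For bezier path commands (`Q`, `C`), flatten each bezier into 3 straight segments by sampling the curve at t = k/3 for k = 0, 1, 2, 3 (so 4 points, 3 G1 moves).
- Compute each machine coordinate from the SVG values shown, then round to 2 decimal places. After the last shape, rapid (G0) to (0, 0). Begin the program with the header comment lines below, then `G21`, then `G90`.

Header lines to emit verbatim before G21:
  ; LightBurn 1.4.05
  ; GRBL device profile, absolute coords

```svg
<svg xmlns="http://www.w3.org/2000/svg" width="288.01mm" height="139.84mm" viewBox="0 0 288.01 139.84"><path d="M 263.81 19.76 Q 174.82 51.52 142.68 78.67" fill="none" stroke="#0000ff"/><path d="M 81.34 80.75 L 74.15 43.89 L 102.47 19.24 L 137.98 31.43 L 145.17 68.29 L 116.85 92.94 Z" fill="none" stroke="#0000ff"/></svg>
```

viewBox `0 0 288.01 139.84` with mm width/height → 1 unit = 1 mm. Flip: y_m = 139.84 − y_svg.

**Shape 1** — `<path>` quadratic bezier, stroke `#0000ff` → cut (S890, F715). Control points (SVG): P0=(263.81,19.76), P1=(174.82,51.52), P2=(142.68,78.67); sampled at t=k/3. Machine vertices: (263.81,120.08) → (210.80,99.42) → (170.42,79.78) → (142.68,61.17). Open path.

**Shape 2** — `<path>` regular polygon, stroke `#0000ff` → cut (S890, F715). Machine vertices: (81.34,59.09) → (74.15,95.95) → (102.47,120.60) → (137.98,108.41) → (145.17,71.55) → (116.85,46.90) → (81.34,59.09). Closed: final G1 returns to the first vertex.

; LightBurn 1.4.05
; GRBL device profile, absolute coords
G21
G90
G0 X263.81 Y120.08
M4 S890
G1 X210.80 Y99.42 F715
G1 X170.42 Y79.78
G1 X142.68 Y61.17
M5
G0 X81.34 Y59.09
M4 S890
G1 X74.15 Y95.95 F715
G1 X102.47 Y120.60
G1 X137.98 Y108.41
G1 X145.17 Y71.55
G1 X116.85 Y46.90
G1 X81.34 Y59.09
M5
G0 X0.00 Y0.00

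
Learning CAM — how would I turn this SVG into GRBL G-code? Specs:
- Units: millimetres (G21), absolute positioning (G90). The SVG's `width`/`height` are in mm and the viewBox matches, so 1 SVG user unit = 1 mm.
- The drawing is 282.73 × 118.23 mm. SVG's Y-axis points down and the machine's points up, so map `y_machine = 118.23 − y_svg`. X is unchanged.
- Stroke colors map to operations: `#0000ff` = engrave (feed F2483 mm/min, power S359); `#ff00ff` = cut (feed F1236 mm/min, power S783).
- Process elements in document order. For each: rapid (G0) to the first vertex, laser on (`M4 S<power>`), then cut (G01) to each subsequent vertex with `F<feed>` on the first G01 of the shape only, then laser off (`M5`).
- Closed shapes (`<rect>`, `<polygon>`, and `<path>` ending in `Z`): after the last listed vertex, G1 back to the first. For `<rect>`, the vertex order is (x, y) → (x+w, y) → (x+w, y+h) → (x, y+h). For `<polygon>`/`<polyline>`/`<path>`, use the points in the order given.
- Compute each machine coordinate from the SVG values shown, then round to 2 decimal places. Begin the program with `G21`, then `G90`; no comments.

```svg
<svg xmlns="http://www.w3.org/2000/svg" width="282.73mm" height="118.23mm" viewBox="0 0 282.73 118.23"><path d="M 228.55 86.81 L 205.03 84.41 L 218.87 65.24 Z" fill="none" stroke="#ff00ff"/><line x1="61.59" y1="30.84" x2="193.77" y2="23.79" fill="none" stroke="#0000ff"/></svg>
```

G21
G90
G0 X228.55 Y31.42
M4 S783
G01 X205.03 Y33.82 F1236
G01 X218.87 Y52.99
G01 X228.55 Y31.42
M5
G0 X61.59 Y87.39
M4 S359
G01 X193.77 Y94.44 F2483
M5

viewBox `0 0 282.73 118.23` with mm width/height → 1 unit = 1 mm. Flip: y_m = 118.23 − y_svg.

**Shape 1** — `<path>` regular polygon, stroke `#ff00ff` → cut (S783, F1236). Machine vertices: (228.55,31.42) → (205.03,33.82) → (218.87,52.99) → (228.55,31.42). Closed: final G1 returns to the first vertex.

**Shape 2** — `<line>` line segment, stroke `#0000ff` → engrave (S359, F2483). Machine vertices: (61.59,87.39) → (193.77,94.44). Open path.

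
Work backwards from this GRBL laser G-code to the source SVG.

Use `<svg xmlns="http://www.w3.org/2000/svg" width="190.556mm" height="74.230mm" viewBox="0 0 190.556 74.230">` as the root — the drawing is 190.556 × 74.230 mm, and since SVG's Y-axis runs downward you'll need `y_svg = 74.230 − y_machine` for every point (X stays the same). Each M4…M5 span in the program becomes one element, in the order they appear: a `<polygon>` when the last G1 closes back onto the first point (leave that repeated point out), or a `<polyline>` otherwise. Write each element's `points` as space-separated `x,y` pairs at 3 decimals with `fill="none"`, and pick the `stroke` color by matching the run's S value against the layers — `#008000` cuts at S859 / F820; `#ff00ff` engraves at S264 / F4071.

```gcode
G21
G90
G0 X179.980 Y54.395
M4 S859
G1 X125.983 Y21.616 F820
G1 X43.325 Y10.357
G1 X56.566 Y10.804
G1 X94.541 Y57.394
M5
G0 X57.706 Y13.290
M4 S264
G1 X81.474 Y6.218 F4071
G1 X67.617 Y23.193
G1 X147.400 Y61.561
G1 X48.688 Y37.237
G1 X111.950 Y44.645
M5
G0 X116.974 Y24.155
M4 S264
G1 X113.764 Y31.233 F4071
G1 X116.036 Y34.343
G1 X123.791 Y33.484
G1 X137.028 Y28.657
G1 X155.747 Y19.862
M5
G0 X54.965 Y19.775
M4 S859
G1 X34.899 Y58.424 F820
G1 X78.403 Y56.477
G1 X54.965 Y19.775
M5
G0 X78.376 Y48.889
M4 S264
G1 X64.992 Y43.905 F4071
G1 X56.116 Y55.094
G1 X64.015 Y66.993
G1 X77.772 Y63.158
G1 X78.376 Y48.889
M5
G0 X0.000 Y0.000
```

<svg xmlns="http://www.w3.org/2000/svg" width="190.556mm" height="74.230mm" viewBox="0 0 190.556 74.230">
  <polyline points="179.980,19.835 125.983,52.614 43.325,63.873 56.566,63.426 94.541,16.836" fill="none" stroke="#008000"/>
  <polyline points="57.706,60.940 81.474,68.012 67.617,51.037 147.400,12.669 48.688,36.993 111.950,29.585" fill="none" stroke="#ff00ff"/>
  <polyline points="116.974,50.075 113.764,42.997 116.036,39.887 123.791,40.746 137.028,45.573 155.747,54.368" fill="none" stroke="#ff00ff"/>
  <polygon points="54.965,54.455 34.899,15.806 78.403,17.753" fill="none" stroke="#008000"/>
  <polygon points="78.376,25.341 64.992,30.325 56.116,19.136 64.015,7.237 77.772,11.072" fill="none" stroke="#ff00ff"/>
</svg>

Machine Y-up, SVG Y-down with viewBox height 74.230, so y_svg = 74.230 − y_machine; X carries over.

Run 1: the run's S859 means `#008000` (cut). The run is open, so emit a `<polyline>` with points (Y-flipped): 179.980,19.835 125.983,52.614 43.325,63.873 56.566,63.426 94.541,16.836.

Run 2: the run's S264 means `#ff00ff` (engrave). The run is open, so emit a `<polyline>` with points (Y-flipped): 57.706,60.940 81.474,68.012 67.617,51.037 147.400,12.669 48.688,36.993 111.950,29.585.

Run 3: the run's S264 means `#ff00ff` (engrave). The run is open, so emit a `<polyline>` with points (Y-flipped): 116.974,50.075 113.764,42.997 116.036,39.887 123.791,40.746 137.028,45.573 155.747,54.368.

Run 4: S859 ⇒ cut layer `#008000`. The run returns to its start, so emit a `<polygon>` with points (Y-flipped): 54.965,54.455 34.899,15.806 78.403,17.753.

Run 5: power S264 maps to stroke `#ff00ff` (engrave). The run returns to its start, so emit a `<polygon>` with points (Y-flipped): 78.376,25.341 64.992,30.325 56.116,19.136 64.015,7.237 77.772,11.072.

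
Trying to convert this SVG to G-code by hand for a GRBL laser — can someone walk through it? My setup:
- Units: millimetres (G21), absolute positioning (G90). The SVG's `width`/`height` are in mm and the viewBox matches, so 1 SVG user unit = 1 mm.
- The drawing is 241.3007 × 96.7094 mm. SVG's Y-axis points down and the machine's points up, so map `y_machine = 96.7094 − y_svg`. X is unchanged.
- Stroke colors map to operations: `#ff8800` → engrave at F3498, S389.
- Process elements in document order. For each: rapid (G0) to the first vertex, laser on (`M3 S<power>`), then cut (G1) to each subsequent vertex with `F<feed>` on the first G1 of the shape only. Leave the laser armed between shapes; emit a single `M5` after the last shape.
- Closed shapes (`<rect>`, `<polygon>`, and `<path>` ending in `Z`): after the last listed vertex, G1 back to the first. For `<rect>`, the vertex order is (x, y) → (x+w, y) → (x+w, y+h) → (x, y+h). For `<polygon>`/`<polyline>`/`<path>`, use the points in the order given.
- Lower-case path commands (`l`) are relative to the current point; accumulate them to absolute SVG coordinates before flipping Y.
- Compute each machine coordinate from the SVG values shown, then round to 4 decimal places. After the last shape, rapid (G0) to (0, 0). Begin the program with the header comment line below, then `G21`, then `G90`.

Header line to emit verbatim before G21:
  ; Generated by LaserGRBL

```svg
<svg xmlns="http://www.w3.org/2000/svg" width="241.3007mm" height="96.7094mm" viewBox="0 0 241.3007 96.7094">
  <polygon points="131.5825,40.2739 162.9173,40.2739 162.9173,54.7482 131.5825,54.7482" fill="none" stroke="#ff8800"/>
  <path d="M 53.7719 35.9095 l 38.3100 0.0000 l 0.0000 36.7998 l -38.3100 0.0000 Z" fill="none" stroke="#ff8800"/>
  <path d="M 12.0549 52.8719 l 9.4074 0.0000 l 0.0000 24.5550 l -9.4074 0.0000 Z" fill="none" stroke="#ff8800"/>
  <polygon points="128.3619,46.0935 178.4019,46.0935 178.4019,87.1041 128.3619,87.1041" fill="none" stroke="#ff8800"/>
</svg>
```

; Generated by LaserGRBL
G21
G90
G0 X131.5825 Y56.4355
M3 S389
G1 X162.9173 Y56.4355 F3498
G1 X162.9173 Y41.9612
G1 X131.5825 Y41.9612
G1 X131.5825 Y56.4355
G0 X53.7719 Y60.7999
M3 S389
G1 X92.0819 Y60.7999 F3498
G1 X92.0819 Y24.0001
G1 X53.7719 Y24.0001
G1 X53.7719 Y60.7999
G0 X12.0549 Y43.8375
M3 S389
G1 X21.4623 Y43.8375 F3498
G1 X21.4623 Y19.2825
G1 X12.0549 Y19.2825
G1 X12.0549 Y43.8375
G0 X128.3619 Y50.6159
M3 S389
G1 X178.4019 Y50.6159 F3498
G1 X178.4019 Y9.6053
G1 X128.3619 Y9.6053
G1 X128.3619 Y50.6159
M5
G0 X0.0000 Y0.0000

1 u = 1 mm; y_m = 96.7094 − y.

[1] `<polygon>` rectangle, #ff8800→engrave S389 F3498: (131.5825,56.4355) → (162.9173,56.4355) → (162.9173,41.9612) → (131.5825,41.9612) → (131.5825,56.4355) (closed)

[2] `<path>` rectangle, #ff8800→engrave S389 F3498: (53.7719,60.7999) → (92.0819,60.7999) → (92.0819,24.0001) → (53.7719,24.0001) → (53.7719,60.7999) (closed)

[3] `<path>` rectangle, #ff8800→engrave S389 F3498: (12.0549,43.8375) → (21.4623,43.8375) → (21.4623,19.2825) → (12.0549,19.2825) → (12.0549,43.8375) (closed)

[4] `<polygon>` rectangle, #ff8800→engrave S389 F3498: (128.3619,50.6159) → (178.4019,50.6159) → (178.4019,9.6053) → (128.3619,9.6053) → (128.3619,50.6159) (closed)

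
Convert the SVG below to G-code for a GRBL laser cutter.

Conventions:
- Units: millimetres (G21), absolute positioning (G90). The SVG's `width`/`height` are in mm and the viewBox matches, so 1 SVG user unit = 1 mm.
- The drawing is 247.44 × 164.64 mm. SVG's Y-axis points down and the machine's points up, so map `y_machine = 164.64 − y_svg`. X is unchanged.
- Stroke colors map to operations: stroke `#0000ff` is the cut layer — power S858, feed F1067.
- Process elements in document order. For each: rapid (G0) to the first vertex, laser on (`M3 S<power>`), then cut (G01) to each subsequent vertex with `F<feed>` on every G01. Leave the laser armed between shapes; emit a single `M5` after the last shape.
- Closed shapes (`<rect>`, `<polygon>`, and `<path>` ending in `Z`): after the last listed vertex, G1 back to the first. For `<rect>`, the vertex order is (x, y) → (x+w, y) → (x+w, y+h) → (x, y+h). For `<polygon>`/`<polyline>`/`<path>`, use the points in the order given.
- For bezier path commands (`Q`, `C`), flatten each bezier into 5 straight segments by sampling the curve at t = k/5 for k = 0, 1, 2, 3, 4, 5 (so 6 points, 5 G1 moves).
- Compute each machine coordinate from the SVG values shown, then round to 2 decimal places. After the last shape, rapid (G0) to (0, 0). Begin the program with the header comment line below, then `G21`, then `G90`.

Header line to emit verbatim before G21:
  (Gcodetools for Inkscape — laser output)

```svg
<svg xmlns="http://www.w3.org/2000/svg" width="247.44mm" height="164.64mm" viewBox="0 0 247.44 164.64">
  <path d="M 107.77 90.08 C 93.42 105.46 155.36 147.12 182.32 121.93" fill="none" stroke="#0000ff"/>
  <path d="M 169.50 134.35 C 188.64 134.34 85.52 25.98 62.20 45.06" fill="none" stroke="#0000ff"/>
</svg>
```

(Gcodetools for Inkscape — laser output)
G21
G90
G0 X107.77 Y74.56
M3 S858
G01 X107.42 Y62.92 F1067
G01 X120.05 Y49.45 F1067
G01 X140.30 Y38.61 F1067
G01 X162.84 Y34.87 F1067
G01 X182.32 Y42.71 F1067
G0 X169.50 Y30.29
M3 S858
G01 X167.93 Y41.41 F1067
G01 X146.72 Y67.22 F1067
G01 X115.56 Y96.40 F1067
G01 X84.15 Y117.62 F1067
G01 X62.20 Y119.58 F1067
M5
G0 X0.00 Y0.00

Since the viewBox matches the mm dimensions, user units are millimetres directly. The only transform is the Y-flip y_m = 164.64 − y_svg.

Shape 1 is a cubic bezier drawn with `<path>`. Its stroke #0000ff means cut at S858, F1067. After flipping Y the toolpath is (107.77,74.56) → (107.42,62.92) → (120.05,49.45) → (140.30,38.61) → (162.84,34.87) → (182.32,42.71).

Shape 2 is a cubic bezier drawn with `<path>`. Its stroke #0000ff means cut at S858, F1067. After flipping Y the toolpath is (169.50,30.29) → (167.93,41.41) → (146.72,67.22) → (115.56,96.40) → (84.15,117.62) → (62.20,119.58).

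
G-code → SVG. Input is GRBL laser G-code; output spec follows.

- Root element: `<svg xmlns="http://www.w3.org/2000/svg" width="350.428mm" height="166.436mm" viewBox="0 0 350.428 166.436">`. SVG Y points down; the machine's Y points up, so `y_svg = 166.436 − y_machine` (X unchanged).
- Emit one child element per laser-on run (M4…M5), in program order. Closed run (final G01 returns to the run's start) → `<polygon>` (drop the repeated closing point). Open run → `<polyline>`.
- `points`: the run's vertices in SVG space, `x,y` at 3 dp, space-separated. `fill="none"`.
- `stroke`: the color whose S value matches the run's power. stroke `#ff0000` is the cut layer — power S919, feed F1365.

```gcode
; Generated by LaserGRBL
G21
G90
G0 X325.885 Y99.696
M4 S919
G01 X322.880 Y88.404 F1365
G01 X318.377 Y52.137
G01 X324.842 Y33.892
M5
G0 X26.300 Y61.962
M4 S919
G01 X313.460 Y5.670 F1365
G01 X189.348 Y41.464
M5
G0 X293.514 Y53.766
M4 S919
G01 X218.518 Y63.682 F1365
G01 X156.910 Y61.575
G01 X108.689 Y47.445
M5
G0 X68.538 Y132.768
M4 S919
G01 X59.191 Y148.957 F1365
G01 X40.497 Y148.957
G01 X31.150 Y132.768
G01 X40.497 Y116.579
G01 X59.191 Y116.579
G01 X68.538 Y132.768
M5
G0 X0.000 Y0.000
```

Machine Y-up, SVG Y-down with viewBox height 166.436, so y_svg = 166.436 − y_machine; X carries over. Every run uses S919, so all elements get stroke `#ff0000` (cut).

Run 1: The run is open, so emit a `<polyline>` with points (Y-flipped): 325.885,66.740 322.880,78.032 318.377,114.299 324.842,132.544.

Run 2: The run is open, so emit a `<polyline>` with points (Y-flipped): 26.300,104.474 313.460,160.766 189.348,124.972.

Run 3: The run is open, so emit a `<polyline>` with points (Y-flipped): 293.514,112.670 218.518,102.754 156.910,104.861 108.689,118.991.

Run 4: The run returns to its start, so emit a `<polygon>` with points (Y-flipped): 68.538,33.668 59.191,17.479 40.497,17.479 31.150,33.668 40.497,49.857 59.191,49.857.

<svg xmlns="http://www.w3.org/2000/svg" width="350.428mm" height="166.436mm" viewBox="0 0 350.428 166.436">
  <polyline points="325.885,66.740 322.880,78.032 318.377,114.299 324.842,132.544" fill="none" stroke="#ff0000"/>
  <polyline points="26.300,104.474 313.460,160.766 189.348,124.972" fill="none" stroke="#ff0000"/>
  <polyline points="293.514,112.670 218.518,102.754 156.910,104.861 108.689,118.991" fill="none" stroke="#ff0000"/>
  <polygon points="68.538,33.668 59.191,17.479 40.497,17.479 31.150,33.668 40.497,49.857 59.191,49.857" fill="none" stroke="#ff0000"/>
</svg>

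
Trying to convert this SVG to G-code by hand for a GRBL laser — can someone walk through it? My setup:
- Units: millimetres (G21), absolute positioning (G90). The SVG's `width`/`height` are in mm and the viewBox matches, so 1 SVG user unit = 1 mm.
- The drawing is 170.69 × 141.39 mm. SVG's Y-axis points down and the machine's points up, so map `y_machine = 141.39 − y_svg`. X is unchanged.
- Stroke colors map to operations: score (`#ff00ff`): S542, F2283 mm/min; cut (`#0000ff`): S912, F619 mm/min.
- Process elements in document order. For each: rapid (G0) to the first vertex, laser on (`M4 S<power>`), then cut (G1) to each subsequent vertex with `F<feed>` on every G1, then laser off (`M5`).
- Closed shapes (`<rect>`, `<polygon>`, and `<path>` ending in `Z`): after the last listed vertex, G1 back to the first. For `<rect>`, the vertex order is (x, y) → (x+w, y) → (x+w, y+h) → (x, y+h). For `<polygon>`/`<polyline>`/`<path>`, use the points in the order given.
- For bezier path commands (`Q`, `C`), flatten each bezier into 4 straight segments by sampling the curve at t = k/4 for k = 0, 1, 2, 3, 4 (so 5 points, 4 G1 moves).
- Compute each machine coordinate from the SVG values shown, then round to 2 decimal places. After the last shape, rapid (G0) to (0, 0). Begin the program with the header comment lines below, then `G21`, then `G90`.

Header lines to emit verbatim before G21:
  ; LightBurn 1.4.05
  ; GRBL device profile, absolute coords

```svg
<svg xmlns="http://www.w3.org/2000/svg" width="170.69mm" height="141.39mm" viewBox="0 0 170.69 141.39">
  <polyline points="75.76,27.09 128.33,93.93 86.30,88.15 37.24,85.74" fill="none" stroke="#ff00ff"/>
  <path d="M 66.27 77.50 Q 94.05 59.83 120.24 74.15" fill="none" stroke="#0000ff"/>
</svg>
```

; LightBurn 1.4.05
; GRBL device profile, absolute coords
G21
G90
G0 X75.76 Y114.30
M4 S542
G1 X128.33 Y47.46 F2283
G1 X86.30 Y53.24 F2283
G1 X37.24 Y55.65 F2283
M5
G0 X66.27 Y63.89
M4 S912
G1 X80.06 Y70.73 F619
G1 X93.65 Y73.56 F619
G1 X107.05 Y72.40 F619
G1 X120.24 Y67.24 F619
M5
G0 X0.00 Y0.00

Since the viewBox matches the mm dimensions, user units are millimetres directly. The only transform is the Y-flip y_m = 141.39 − y_svg.

Shape 1 is a open polyline drawn with `<polyline>`. Its stroke #ff00ff means score at S542, F2283. After flipping Y the toolpath is (75.76,114.30) → (128.33,47.46) → (86.30,53.24) → (37.24,55.65).

Shape 2 is a quadratic bezier drawn with `<path>`. Its stroke #0000ff means cut at S912, F619. After flipping Y the toolpath is (66.27,63.89) → (80.06,70.73) → (93.65,73.56) → (107.05,72.40) → (120.24,67.24).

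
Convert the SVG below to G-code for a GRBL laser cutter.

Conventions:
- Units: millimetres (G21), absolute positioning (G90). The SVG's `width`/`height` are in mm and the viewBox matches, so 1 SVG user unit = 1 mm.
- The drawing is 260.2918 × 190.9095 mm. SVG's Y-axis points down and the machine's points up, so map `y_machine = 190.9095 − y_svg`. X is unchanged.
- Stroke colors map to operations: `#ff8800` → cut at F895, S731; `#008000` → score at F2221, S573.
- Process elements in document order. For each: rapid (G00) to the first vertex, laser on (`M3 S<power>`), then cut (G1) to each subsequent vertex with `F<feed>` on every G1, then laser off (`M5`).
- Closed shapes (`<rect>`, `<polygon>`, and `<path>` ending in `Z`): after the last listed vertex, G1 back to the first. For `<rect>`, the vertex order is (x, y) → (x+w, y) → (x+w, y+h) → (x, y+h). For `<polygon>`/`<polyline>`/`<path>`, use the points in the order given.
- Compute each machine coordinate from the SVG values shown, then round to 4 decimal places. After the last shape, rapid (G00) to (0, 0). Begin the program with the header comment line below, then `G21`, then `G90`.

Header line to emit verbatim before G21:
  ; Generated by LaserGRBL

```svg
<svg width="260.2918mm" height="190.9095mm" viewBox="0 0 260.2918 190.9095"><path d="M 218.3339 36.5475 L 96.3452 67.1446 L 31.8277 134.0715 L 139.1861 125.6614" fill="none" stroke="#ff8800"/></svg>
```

; Generated by LaserGRBL
G21
G90
G00 X218.3339 Y154.3620
M3 S731
G1 X96.3452 Y123.7649 F895
G1 X31.8277 Y56.8380 F895
G1 X139.1861 Y65.2481 F895
M5
G00 X0.0000 Y0.0000

Since the viewBox matches the mm dimensions, user units are millimetres directly. The only transform is the Y-flip y_m = 190.9095 − y_svg.

Shape 1 is a open polyline drawn with `<path>`. Its stroke #ff8800 means cut at S731, F895. After flipping Y the toolpath is (218.3339,154.3620) → (96.3452,123.7649) → (31.8277,56.8380) → (139.1861,65.2481).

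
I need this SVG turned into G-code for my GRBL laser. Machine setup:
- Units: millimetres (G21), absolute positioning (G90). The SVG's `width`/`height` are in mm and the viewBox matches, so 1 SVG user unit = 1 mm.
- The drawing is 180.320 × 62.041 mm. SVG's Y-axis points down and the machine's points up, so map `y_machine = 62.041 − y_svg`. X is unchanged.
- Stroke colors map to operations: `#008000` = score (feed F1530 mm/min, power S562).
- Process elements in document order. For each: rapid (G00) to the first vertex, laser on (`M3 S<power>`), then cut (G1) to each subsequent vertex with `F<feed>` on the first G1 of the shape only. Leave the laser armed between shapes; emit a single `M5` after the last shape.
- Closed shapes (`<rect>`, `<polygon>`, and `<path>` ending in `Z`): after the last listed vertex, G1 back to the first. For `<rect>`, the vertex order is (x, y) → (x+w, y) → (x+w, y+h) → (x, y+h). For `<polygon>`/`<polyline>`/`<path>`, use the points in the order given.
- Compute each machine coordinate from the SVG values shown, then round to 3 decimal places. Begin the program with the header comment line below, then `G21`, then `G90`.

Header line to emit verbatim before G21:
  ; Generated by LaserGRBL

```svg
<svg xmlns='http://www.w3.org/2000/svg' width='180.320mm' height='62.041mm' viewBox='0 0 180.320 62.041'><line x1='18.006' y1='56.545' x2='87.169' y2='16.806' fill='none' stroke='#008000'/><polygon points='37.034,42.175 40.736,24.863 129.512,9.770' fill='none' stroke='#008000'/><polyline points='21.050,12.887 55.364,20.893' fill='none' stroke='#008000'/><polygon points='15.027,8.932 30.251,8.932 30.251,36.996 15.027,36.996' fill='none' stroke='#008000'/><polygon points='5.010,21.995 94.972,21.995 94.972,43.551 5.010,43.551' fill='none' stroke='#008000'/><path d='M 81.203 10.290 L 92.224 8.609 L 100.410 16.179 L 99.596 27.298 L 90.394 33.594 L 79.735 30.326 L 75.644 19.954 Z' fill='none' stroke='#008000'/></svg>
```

viewBox `0 0 180.320 62.041` with mm width/height → 1 unit = 1 mm. Flip: y_m = 62.041 − y_svg.

**Shape 1** — `<line>` line segment, stroke `#008000` → score (S562, F1530). Machine vertices: (18.006,5.496) → (87.169,45.235). Open path.

**Shape 2** — `<polygon>` closed polygon, stroke `#008000` → score (S562, F1530). Machine vertices: (37.034,19.866) → (40.736,37.178) → (129.512,52.271) → (37.034,19.866). Closed: final G1 returns to the first vertex.

**Shape 3** — `<polyline>` line segment, stroke `#008000` → score (S562, F1530). Machine vertices: (21.050,49.154) → (55.364,41.148). Open path.

**Shape 4** — `<polygon>` rectangle, stroke `#008000` → score (S562, F1530). Machine vertices: (15.027,53.109) → (30.251,53.109) → (30.251,25.045) → (15.027,25.045) → (15.027,53.109). Closed: final G1 returns to the first vertex.

**Shape 5** — `<polygon>` rectangle, stroke `#008000` → score (S562, F1530). Machine vertices: (5.010,40.046) → (94.972,40.046) → (94.972,18.490) → (5.010,18.490) → (5.010,40.046). Closed: final G1 returns to the first vertex.

**Shape 6** — `<path>` regular polygon, stroke `#008000` → score (S562, F1530). Machine vertices: (81.203,51.751) → (92.224,53.432) → (100.410,45.862) → (99.596,34.743) → (90.394,28.447) → (79.735,31.715) → (75.644,42.087) → (81.203,51.751). Closed: final G1 returns to the first vertex.

; Generated by LaserGRBL
G21
G90
G00 X18.006 Y5.496
M3 S562
G1 X87.169 Y45.235 F1530
G00 X37.034 Y19.866
M3 S562
G1 X40.736 Y37.178 F1530
G1 X129.512 Y52.271
G1 X37.034 Y19.866
G00 X21.050 Y49.154
M3 S562
G1 X55.364 Y41.148 F1530
G00 X15.027 Y53.109
M3 S562
G1 X30.251 Y53.109 F1530
G1 X30.251 Y25.045
G1 X15.027 Y25.045
G1 X15.027 Y53.109
G00 X5.010 Y40.046
M3 S562
G1 X94.972 Y40.046 F1530
G1 X94.972 Y18.490
G1 X5.010 Y18.490
G1 X5.010 Y40.046
G00 X81.203 Y51.751
M3 S562
G1 X92.224 Y53.432 F1530
G1 X100.410 Y45.862
G1 X99.596 Y34.743
G1 X90.394 Y28.447
G1 X79.735 Y31.715
G1 X75.644 Y42.087
G1 X81.203 Y51.751
M5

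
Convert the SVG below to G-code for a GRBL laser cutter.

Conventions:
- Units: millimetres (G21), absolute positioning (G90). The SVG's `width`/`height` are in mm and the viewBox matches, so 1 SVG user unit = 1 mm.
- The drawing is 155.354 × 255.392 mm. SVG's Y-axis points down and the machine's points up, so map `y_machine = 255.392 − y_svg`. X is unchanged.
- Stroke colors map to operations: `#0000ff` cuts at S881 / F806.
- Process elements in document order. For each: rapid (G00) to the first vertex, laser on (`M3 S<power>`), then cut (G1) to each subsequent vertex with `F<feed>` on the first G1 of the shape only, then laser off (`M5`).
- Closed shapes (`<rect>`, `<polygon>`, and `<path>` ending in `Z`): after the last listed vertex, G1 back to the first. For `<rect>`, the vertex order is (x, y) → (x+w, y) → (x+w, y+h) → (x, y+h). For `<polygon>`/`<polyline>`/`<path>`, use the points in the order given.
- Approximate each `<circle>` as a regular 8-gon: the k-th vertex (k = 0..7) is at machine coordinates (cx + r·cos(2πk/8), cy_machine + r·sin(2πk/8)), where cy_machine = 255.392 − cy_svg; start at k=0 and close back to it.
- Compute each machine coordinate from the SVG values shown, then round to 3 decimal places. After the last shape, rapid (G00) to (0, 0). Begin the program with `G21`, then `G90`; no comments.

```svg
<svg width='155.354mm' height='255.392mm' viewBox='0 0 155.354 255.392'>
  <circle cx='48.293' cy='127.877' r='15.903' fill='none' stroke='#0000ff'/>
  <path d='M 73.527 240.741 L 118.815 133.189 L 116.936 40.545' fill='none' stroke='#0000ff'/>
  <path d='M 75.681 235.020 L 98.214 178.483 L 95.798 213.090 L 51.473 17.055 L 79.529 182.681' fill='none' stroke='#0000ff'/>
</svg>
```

G21
G90
G00 X64.196 Y127.515
M3 S881
G1 X59.538 Y138.760 F806
G1 X48.293 Y143.418
G1 X37.048 Y138.760
G1 X32.390 Y127.515
G1 X37.048 Y116.270
G1 X48.293 Y111.612
G1 X59.538 Y116.270
G1 X64.196 Y127.515
M5
G00 X73.527 Y14.651
M3 S881
G1 X118.815 Y122.203 F806
G1 X116.936 Y214.847
M5
G00 X75.681 Y20.372
M3 S881
G1 X98.214 Y76.909 F806
G1 X95.798 Y42.302
G1 X51.473 Y238.337
G1 X79.529 Y72.711
M5
G00 X0.000 Y0.000

viewBox `0 0 155.354 255.392` with mm width/height → 1 unit = 1 mm. Flip: y_m = 255.392 − y_svg.

**Shape 1** — `<circle>` circle, stroke `#0000ff` → cut (S881, F806). Machine vertices: (64.196,127.515) → (59.538,138.760) → (48.293,143.418) → (37.048,138.760) → (32.390,127.515) → (37.048,116.270) → (48.293,111.612) → (59.538,116.270) → (64.196,127.515). Closed: final G1 returns to the first vertex.

**Shape 2** — `<path>` open polyline, stroke `#0000ff` → cut (S881, F806). Machine vertices: (73.527,14.651) → (118.815,122.203) → (116.936,214.847). Open path.

**Shape 3** — `<path>` open polyline, stroke `#0000ff` → cut (S881, F806). Machine vertices: (75.681,20.372) → (98.214,76.909) → (95.798,42.302) → (51.473,238.337) → (79.529,72.711). Open path.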